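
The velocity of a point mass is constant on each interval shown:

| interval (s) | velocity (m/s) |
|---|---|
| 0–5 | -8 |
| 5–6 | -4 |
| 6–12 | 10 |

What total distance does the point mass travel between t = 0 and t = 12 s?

Total distance travelled is ∫|v| dt — sum the magnitudes of each area piece.
0–5 s: |-8| × 5 = 40 m
5–6 s: |-4| × 1 = 4 m
6–12 s: |10| × 6 = 60 m
Total distance = 104 m

104 m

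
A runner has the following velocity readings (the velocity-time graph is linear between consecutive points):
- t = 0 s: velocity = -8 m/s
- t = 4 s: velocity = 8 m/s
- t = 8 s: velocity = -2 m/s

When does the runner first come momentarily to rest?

t = 2 s

v changes sign on 0–4 s (from -8 to 8); the graph is linear there, so v = 0 at t = 0 + (8)·(4 − 0)/(8 − -8) = 2 s.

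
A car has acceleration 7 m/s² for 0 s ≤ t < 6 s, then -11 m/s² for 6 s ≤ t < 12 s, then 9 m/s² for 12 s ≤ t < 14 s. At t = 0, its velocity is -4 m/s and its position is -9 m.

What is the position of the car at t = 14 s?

85 m

On each constant-a segment, Δv = aΔt and Δx = v₀Δt + ½aΔt²; chain segment to segment.
0–6 s: v starts -4 m/s; Δx = -4·6 + ½·7·6² = 102 m; v ends 38 m/s.
6–12 s: v starts 38 m/s; Δx = 38·6 + ½·-11·6² = 30 m; v ends -28 m/s.
12–14 s: v starts -28 m/s; Δx = -28·2 + ½·9·2² = -38 m; v ends -10 m/s.
x(14) = -9 + Σ Δx = 85 m.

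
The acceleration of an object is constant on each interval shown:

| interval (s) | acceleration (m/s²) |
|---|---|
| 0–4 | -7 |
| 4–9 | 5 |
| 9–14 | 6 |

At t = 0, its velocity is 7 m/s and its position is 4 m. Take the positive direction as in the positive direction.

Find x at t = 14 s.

28.5 m

On each constant-a segment, Δv = aΔt and Δx = v₀Δt + ½aΔt²; chain segment to segment.
0–4 s: v starts 7 m/s; Δx = 7·4 + ½·-7·4² = -28 m; v ends -21 m/s.
4–9 s: v starts -21 m/s; Δx = -21·5 + ½·5·5² = -42.5 m; v ends 4 m/s.
9–14 s: v starts 4 m/s; Δx = 4·5 + ½·6·5² = 95 m; v ends 34 m/s.
x(14) = 4 + Σ Δx = 28.5 m.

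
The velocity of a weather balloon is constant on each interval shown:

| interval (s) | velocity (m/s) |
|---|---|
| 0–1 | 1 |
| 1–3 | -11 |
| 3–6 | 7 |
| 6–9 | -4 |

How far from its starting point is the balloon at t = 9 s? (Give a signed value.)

-12 m

Displacement is the signed area under the v-t curve.
0–1 s: 1 × 1 = 1 m
1–3 s: -11 × 2 = -22 m
3–6 s: 7 × 3 = 21 m
6–9 s: -4 × 3 = -12 m
Net displacement = -12 m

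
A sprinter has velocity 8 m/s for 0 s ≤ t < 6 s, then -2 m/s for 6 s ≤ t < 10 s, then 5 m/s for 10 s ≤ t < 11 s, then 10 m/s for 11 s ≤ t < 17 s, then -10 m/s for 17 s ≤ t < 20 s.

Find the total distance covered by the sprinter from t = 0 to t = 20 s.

151 m

Total distance travelled is ∫|v| dt — sum the magnitudes of each area piece.
0–6 s: |8| × 6 = 48 m
6–10 s: |-2| × 4 = 8 m
10–11 s: |5| × 1 = 5 m
11–17 s: |10| × 6 = 60 m
17–20 s: |-10| × 3 = 30 m
Total distance = 151 m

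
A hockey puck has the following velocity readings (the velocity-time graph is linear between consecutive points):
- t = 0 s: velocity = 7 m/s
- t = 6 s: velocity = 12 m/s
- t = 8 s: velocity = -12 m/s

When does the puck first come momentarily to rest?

t = 7 s

v changes sign on 6–8 s (from 12 to -12); the graph is linear there, so v = 0 at t = 6 + (-12)·(8 − 6)/(-12 − 12) = 7 s.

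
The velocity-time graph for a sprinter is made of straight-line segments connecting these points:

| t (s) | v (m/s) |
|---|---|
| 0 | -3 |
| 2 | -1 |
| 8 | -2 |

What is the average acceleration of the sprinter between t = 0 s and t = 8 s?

Average acceleration = Δv/Δt = (-2 − -3)/(8 − 0) = 0.125 m/s².

0.125 m/s²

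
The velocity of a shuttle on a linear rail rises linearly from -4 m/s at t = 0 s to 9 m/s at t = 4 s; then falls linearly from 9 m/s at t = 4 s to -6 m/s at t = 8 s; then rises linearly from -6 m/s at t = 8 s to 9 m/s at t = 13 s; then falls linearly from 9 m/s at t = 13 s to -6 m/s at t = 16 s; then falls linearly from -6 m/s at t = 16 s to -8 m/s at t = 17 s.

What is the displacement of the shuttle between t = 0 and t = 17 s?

Displacement is the signed area under the v-t curve.
0–4 s: ½(-4 + 9)(4) = 10 m
4–8 s: ½(9 + -6)(4) = 6 m
8–13 s: ½(-6 + 9)(5) = 7.5 m
13–16 s: ½(9 + -6)(3) = 4.5 m
16–17 s: ½(-6 + -8)(1) = -7 m
Net displacement = 21 m

21 m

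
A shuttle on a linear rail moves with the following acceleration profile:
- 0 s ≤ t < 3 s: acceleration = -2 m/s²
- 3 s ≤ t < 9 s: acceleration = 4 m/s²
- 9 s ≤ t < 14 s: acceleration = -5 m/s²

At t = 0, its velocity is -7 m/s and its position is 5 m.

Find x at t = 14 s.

-38.5 m

On each constant-a segment, Δv = aΔt and Δx = v₀Δt + ½aΔt²; chain segment to segment.
0–3 s: v starts -7 m/s; Δx = -7·3 + ½·-2·3² = -30 m; v ends -13 m/s.
3–9 s: v starts -13 m/s; Δx = -13·6 + ½·4·6² = -6 m; v ends 11 m/s.
9–14 s: v starts 11 m/s; Δx = 11·5 + ½·-5·5² = -7.5 m; v ends -14 m/s.
x(14) = 5 + Σ Δx = -38.5 m.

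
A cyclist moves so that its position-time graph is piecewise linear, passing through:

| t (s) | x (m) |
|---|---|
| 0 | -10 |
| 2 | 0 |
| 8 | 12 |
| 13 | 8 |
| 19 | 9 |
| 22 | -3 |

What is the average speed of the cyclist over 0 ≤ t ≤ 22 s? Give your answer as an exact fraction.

Average speed = (total path length)/(elapsed time); on a piecewise-linear x-t graph the path length is Σ|Δx|.
0–2 s: |Δx| = |0 − -10| = 10 m
2–8 s: |Δx| = |12 − 0| = 12 m
8–13 s: |Δx| = |8 − 12| = 4 m
13–19 s: |Δx| = |9 − 8| = 1 m
19–22 s: |Δx| = |-3 − 9| = 12 m
Total path = 39 m; average speed = 39/22 = 39/22 m/s.

39/22 m/s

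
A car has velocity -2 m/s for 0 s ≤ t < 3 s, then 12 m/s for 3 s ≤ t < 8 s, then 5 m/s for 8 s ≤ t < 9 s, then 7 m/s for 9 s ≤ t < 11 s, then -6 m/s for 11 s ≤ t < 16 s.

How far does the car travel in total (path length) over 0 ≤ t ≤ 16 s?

115 m

Total distance travelled is ∫|v| dt — sum the magnitudes of each area piece.
0–3 s: |-2| × 3 = 6 m
3–8 s: |12| × 5 = 60 m
8–9 s: |5| × 1 = 5 m
9–11 s: |7| × 2 = 14 m
11–16 s: |-6| × 5 = 30 m
Total distance = 115 m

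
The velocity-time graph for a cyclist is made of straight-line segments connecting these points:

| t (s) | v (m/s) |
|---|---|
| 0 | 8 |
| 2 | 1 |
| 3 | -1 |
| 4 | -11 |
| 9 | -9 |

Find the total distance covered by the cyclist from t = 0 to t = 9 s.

65.5 m

Total distance travelled is ∫|v| dt — sum the magnitudes of each area piece.
0–2 s: |½(8 + 1)(2)| = 9 m
2–3 s: v = 0 at t = 2.5 s; triangle areas 0.25 + 0.25 = 0.5 m
3–4 s: |½(-1 + -11)(1)| = 6 m
4–9 s: |½(-11 + -9)(5)| = 50 m
Total distance = 65.5 m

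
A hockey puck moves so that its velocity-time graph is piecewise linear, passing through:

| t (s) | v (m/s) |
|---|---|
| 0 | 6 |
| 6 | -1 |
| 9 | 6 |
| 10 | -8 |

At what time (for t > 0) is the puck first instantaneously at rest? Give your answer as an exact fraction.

v changes sign on 0–6 s (from 6 to -1); the graph is linear there, so v = 0 at t = 0 + (-6)·(6 − 0)/(-1 − 6) = 36/7 s.

t = 36/7 s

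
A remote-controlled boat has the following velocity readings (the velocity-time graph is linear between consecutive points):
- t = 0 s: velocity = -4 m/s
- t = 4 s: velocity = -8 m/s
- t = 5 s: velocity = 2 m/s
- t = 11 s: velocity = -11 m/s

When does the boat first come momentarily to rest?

v changes sign on 4–5 s (from -8 to 2); the graph is linear there, so v = 0 at t = 4 + (8)·(5 − 4)/(2 − -8) = 4.8 s.

t = 4.8 s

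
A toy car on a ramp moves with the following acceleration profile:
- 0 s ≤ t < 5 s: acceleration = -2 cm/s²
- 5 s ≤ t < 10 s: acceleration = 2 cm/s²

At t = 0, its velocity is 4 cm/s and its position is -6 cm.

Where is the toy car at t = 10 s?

-16 cm

On each constant-a segment, Δv = aΔt and Δx = v₀Δt + ½aΔt²; chain segment to segment.
0–5 s: v starts 4 cm/s; Δx = 4·5 + ½·-2·5² = -5 cm; v ends -6 cm/s.
5–10 s: v starts -6 cm/s; Δx = -6·5 + ½·2·5² = -5 cm; v ends 4 cm/s.
x(10) = -6 + Σ Δx = -16 cm.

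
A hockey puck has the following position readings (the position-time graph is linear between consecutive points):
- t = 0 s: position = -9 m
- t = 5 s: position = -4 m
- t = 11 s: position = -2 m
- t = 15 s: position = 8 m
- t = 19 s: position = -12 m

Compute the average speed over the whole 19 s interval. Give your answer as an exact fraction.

Average speed = (total path length)/(elapsed time); on a piecewise-linear x-t graph the path length is Σ|Δx|.
0–5 s: |Δx| = |-4 − -9| = 5 m
5–11 s: |Δx| = |-2 − -4| = 2 m
11–15 s: |Δx| = |8 − -2| = 10 m
15–19 s: |Δx| = |-12 − 8| = 20 m
Total path = 37 m; average speed = 37/19 = 37/19 m/s.

37/19 m/s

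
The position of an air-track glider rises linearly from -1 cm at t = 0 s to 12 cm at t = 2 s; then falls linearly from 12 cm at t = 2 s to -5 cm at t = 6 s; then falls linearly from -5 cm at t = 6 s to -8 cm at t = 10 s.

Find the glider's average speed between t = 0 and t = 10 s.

3.3 cm/s

Average speed = (total path length)/(elapsed time); on a piecewise-linear x-t graph the path length is Σ|Δx|.
0–2 s: |Δx| = |12 − -1| = 13 cm
2–6 s: |Δx| = |-5 − 12| = 17 cm
6–10 s: |Δx| = |-8 − -5| = 3 cm
Total path = 33 cm; average speed = 33/10 = 3.3 cm/s.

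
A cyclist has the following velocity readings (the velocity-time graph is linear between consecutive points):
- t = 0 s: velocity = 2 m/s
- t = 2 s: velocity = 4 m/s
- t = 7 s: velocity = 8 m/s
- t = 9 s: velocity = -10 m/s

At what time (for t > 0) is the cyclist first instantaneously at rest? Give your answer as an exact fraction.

t = 71/9 s

v changes sign on 7–9 s (from 8 to -10); the graph is linear there, so v = 0 at t = 7 + (-8)·(9 − 7)/(-10 − 8) = 71/9 s.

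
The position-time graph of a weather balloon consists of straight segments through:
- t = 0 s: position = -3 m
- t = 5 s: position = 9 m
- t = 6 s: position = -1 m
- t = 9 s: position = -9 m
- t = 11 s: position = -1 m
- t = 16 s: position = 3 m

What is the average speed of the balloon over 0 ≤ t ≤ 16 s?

Average speed = (total path length)/(elapsed time); on a piecewise-linear x-t graph the path length is Σ|Δx|.
0–5 s: |Δx| = |9 − -3| = 12 m
5–6 s: |Δx| = |-1 − 9| = 10 m
6–9 s: |Δx| = |-9 − -1| = 8 m
9–11 s: |Δx| = |-1 − -9| = 8 m
11–16 s: |Δx| = |3 − -1| = 4 m
Total path = 42 m; average speed = 42/16 = 2.625 m/s.

2.625 m/s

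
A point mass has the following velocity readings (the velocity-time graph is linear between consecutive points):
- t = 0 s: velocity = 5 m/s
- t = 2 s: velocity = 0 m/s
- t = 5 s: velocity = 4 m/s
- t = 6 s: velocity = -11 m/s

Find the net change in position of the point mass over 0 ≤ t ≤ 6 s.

Displacement is the signed area under the v-t curve.
0–2 s: ½(5 + 0)(2) = 5 m
2–5 s: ½(0 + 4)(3) = 6 m
5–6 s: ½(4 + -11)(1) = -3.5 m
Net displacement = 7.5 m

7.5 m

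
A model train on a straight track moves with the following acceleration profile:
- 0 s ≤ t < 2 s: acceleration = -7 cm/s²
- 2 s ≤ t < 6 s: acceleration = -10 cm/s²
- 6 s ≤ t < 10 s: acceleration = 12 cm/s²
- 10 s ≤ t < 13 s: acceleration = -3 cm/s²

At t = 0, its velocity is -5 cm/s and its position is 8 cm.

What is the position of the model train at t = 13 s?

-358.5 cm

On each constant-a segment, Δv = aΔt and Δx = v₀Δt + ½aΔt²; chain segment to segment.
0–2 s: v starts -5 cm/s; Δx = -5·2 + ½·-7·2² = -24 cm; v ends -19 cm/s.
2–6 s: v starts -19 cm/s; Δx = -19·4 + ½·-10·4² = -156 cm; v ends -59 cm/s.
6–10 s: v starts -59 cm/s; Δx = -59·4 + ½·12·4² = -140 cm; v ends -11 cm/s.
10–13 s: v starts -11 cm/s; Δx = -11·3 + ½·-3·3² = -46.5 cm; v ends -20 cm/s.
x(13) = 8 + Σ Δx = -358.5 cm.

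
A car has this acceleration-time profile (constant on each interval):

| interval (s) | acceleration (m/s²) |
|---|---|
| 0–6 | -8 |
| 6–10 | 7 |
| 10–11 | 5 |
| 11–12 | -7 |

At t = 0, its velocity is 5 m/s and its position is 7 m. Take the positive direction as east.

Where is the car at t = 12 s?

On each constant-a segment, Δv = aΔt and Δx = v₀Δt + ½aΔt²; chain segment to segment.
0–6 s: v starts 5 m/s; Δx = 5·6 + ½·-8·6² = -114 m; v ends -43 m/s.
6–10 s: v starts -43 m/s; Δx = -43·4 + ½·7·4² = -116 m; v ends -15 m/s.
10–11 s: v starts -15 m/s; Δx = -15·1 + ½·5·1² = -12.5 m; v ends -10 m/s.
11–12 s: v starts -10 m/s; Δx = -10·1 + ½·-7·1² = -13.5 m; v ends -17 m/s.
x(12) = 7 + Σ Δx = -249 m.

-249 m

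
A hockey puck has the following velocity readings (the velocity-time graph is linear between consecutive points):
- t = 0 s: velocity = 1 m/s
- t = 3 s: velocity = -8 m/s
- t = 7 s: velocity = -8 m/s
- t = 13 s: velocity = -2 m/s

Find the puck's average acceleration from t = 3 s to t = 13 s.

Average acceleration = Δv/Δt = (-2 − -8)/(13 − 3) = 0.6 m/s².

0.6 m/s²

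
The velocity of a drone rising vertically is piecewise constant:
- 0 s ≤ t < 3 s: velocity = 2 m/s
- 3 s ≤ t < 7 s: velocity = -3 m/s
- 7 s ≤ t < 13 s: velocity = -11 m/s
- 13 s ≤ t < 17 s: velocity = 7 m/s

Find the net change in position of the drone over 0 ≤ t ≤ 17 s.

-44 m

Net displacement equals the area under the velocity-time graph (areas below the axis count negative).
0–3 s: 2 × 3 = 6 m
3–7 s: -3 × 4 = -12 m
7–13 s: -11 × 6 = -66 m
13–17 s: 7 × 4 = 28 m
Net displacement = -44 m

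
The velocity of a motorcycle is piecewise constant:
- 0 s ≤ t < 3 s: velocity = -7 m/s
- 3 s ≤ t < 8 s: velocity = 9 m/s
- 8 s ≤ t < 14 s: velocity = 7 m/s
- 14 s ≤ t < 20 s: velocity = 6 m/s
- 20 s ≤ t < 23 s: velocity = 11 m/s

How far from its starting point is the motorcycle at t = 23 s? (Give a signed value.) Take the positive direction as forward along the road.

135 m

Displacement is the signed area under the v-t curve.
0–3 s: -7 × 3 = -21 m
3–8 s: 9 × 5 = 45 m
8–14 s: 7 × 6 = 42 m
14–20 s: 6 × 6 = 36 m
20–23 s: 11 × 3 = 33 m
Net displacement = 135 m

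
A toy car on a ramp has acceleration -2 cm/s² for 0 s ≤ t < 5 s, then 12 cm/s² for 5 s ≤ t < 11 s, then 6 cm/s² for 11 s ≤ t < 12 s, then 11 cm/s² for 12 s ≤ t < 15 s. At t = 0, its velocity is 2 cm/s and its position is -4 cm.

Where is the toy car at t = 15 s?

475.5 cm

On each constant-a segment, Δv = aΔt and Δx = v₀Δt + ½aΔt²; chain segment to segment.
0–5 s: v starts 2 cm/s; Δx = 2·5 + ½·-2·5² = -15 cm; v ends -8 cm/s.
5–11 s: v starts -8 cm/s; Δx = -8·6 + ½·12·6² = 168 cm; v ends 64 cm/s.
11–12 s: v starts 64 cm/s; Δx = 64·1 + ½·6·1² = 67 cm; v ends 70 cm/s.
12–15 s: v starts 70 cm/s; Δx = 70·3 + ½·11·3² = 259.5 cm; v ends 103 cm/s.
x(15) = -4 + Σ Δx = 475.5 cm.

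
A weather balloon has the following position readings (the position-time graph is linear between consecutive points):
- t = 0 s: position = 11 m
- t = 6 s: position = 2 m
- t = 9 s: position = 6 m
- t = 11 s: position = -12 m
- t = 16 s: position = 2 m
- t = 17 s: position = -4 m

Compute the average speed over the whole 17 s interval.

Average speed = (total path length)/(elapsed time); on a piecewise-linear x-t graph the path length is Σ|Δx|.
0–6 s: |Δx| = |2 − 11| = 9 m
6–9 s: |Δx| = |6 − 2| = 4 m
9–11 s: |Δx| = |-12 − 6| = 18 m
11–16 s: |Δx| = |2 − -12| = 14 m
16–17 s: |Δx| = |-4 − 2| = 6 m
Total path = 51 m; average speed = 51/17 = 3 m/s.

3 m/s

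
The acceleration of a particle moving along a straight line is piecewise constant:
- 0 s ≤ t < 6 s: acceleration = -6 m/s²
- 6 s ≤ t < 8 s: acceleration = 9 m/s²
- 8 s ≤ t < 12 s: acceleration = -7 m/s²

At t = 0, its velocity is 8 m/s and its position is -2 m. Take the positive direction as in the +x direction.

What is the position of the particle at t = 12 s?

On each constant-a segment, Δv = aΔt and Δx = v₀Δt + ½aΔt²; chain segment to segment.
0–6 s: v starts 8 m/s; Δx = 8·6 + ½·-6·6² = -60 m; v ends -28 m/s.
6–8 s: v starts -28 m/s; Δx = -28·2 + ½·9·2² = -38 m; v ends -10 m/s.
8–12 s: v starts -10 m/s; Δx = -10·4 + ½·-7·4² = -96 m; v ends -38 m/s.
x(12) = -2 + Σ Δx = -196 m.

-196 m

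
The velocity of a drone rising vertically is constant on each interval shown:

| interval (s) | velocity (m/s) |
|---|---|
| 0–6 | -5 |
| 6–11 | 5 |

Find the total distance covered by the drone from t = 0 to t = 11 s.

55 m

Total distance travelled is ∫|v| dt — sum the magnitudes of each area piece.
0–6 s: |-5| × 6 = 30 m
6–11 s: |5| × 5 = 25 m
Total distance = 55 m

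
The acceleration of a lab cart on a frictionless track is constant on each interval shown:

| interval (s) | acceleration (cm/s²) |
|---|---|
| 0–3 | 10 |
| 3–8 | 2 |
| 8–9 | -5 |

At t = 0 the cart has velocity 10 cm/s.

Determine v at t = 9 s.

45 cm/s

Δv equals the area under the a-t graph; then v = v₀ + Δv.
0–3 s: 10 × 3 = 30 cm/s
3–8 s: 2 × 5 = 10 cm/s
8–9 s: -5 × 1 = -5 cm/s
Δv = 35 cm/s, so v(9) = 10 + (35) = 45 cm/s.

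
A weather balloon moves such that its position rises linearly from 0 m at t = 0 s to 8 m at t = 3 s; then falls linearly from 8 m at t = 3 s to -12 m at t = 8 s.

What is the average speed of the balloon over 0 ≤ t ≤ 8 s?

Average speed = (total path length)/(elapsed time); on a piecewise-linear x-t graph the path length is Σ|Δx|.
0–3 s: |Δx| = |8 − 0| = 8 m
3–8 s: |Δx| = |-12 − 8| = 20 m
Total path = 28 m; average speed = 28/8 = 3.5 m/s.

3.5 m/s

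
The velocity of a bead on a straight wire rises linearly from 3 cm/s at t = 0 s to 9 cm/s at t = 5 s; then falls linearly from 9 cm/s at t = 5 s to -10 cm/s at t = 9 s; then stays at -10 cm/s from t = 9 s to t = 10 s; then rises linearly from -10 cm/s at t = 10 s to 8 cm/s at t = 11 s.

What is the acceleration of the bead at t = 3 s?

1.2 cm/s²

Acceleration is the slope of the v-t graph on 0–5 s: (9 − 3)/(5 − 0) = 1.2 cm/s².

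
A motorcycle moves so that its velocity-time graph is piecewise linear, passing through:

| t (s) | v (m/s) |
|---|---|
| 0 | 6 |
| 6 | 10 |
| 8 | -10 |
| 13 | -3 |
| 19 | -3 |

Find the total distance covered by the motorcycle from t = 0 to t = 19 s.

108.5 m

Total distance travelled is ∫|v| dt — sum the magnitudes of each area piece.
0–6 s: |½(6 + 10)(6)| = 48 m
6–8 s: v = 0 at t = 7 s; triangle areas 5 + 5 = 10 m
8–13 s: |½(-10 + -3)(5)| = 32.5 m
13–19 s: |-3| × 6 = 18 m
Total distance = 108.5 m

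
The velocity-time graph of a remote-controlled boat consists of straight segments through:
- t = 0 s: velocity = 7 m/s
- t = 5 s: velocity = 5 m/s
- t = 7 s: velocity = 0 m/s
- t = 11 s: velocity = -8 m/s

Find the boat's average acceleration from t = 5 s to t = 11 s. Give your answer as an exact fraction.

-13/6 m/s²

Average acceleration = Δv/Δt = (-8 − 5)/(11 − 5) = -13/6 m/s².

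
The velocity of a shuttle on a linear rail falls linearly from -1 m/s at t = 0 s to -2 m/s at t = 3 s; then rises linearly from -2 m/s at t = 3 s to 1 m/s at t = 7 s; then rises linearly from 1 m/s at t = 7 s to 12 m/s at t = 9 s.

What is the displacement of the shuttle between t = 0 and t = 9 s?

Net displacement equals the area under the velocity-time graph (areas below the axis count negative).
0–3 s: ½(-1 + -2)(3) = -4.5 m
3–7 s: ½(-2 + 1)(4) = -2 m
7–9 s: ½(1 + 12)(2) = 13 m
Net displacement = 6.5 m

6.5 m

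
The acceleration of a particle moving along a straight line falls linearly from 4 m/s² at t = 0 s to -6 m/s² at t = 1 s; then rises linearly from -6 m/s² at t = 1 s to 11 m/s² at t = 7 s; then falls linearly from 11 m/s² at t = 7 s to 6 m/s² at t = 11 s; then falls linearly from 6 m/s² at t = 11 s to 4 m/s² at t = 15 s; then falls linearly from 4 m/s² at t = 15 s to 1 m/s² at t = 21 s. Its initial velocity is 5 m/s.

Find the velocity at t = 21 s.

88 m/s

Δv equals the area under the a-t graph; then v = v₀ + Δv.
0–1 s: ½(4 + -6)(1) = -1 m/s
1–7 s: ½(-6 + 11)(6) = 15 m/s
7–11 s: ½(11 + 6)(4) = 34 m/s
11–15 s: ½(6 + 4)(4) = 20 m/s
15–21 s: ½(4 + 1)(6) = 15 m/s
Δv = 83 m/s, so v(21) = 5 + (83) = 88 m/s.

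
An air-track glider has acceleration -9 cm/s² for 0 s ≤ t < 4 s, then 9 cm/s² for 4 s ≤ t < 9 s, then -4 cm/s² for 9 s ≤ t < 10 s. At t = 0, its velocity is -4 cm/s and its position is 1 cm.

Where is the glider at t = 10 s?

On each constant-a segment, Δv = aΔt and Δx = v₀Δt + ½aΔt²; chain segment to segment.
0–4 s: v starts -4 cm/s; Δx = -4·4 + ½·-9·4² = -88 cm; v ends -40 cm/s.
4–9 s: v starts -40 cm/s; Δx = -40·5 + ½·9·5² = -87.5 cm; v ends 5 cm/s.
9–10 s: v starts 5 cm/s; Δx = 5·1 + ½·-4·1² = 3 cm; v ends 1 cm/s.
x(10) = 1 + Σ Δx = -171.5 cm.

-171.5 cm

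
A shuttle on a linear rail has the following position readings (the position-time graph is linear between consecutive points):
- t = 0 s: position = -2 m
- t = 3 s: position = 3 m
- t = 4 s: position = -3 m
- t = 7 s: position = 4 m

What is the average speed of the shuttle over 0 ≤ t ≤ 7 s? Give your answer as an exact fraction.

18/7 m/s

Average speed = (total path length)/(elapsed time); on a piecewise-linear x-t graph the path length is Σ|Δx|.
0–3 s: |Δx| = |3 − -2| = 5 m
3–4 s: |Δx| = |-3 − 3| = 6 m
4–7 s: |Δx| = |4 − -3| = 7 m
Total path = 18 m; average speed = 18/7 = 18/7 m/s.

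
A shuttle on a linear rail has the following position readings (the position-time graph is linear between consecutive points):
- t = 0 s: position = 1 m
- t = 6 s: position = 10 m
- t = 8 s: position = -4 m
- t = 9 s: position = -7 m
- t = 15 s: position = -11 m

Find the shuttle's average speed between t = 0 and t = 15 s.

2 m/s

Average speed = (total path length)/(elapsed time); on a piecewise-linear x-t graph the path length is Σ|Δx|.
0–6 s: |Δx| = |10 − 1| = 9 m
6–8 s: |Δx| = |-4 − 10| = 14 m
8–9 s: |Δx| = |-7 − -4| = 3 m
9–15 s: |Δx| = |-11 − -7| = 4 m
Total path = 30 m; average speed = 30/15 = 2 m/s.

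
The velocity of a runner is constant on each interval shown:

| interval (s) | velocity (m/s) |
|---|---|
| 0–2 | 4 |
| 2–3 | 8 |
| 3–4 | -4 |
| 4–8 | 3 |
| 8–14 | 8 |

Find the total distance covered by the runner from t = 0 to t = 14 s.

Distance (not displacement) is the total path length: add the absolute areas under v-t.
0–2 s: |4| × 2 = 8 m
2–3 s: |8| × 1 = 8 m
3–4 s: |-4| × 1 = 4 m
4–8 s: |3| × 4 = 12 m
8–14 s: |8| × 6 = 48 m
Total distance = 80 m

80 m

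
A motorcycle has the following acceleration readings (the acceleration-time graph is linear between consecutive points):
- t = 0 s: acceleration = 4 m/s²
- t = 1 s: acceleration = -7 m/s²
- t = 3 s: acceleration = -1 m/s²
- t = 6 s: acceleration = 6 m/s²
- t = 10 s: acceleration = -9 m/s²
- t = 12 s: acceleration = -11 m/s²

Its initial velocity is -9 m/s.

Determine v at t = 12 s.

Δv equals the area under the a-t graph; then v = v₀ + Δv.
0–1 s: ½(4 + -7)(1) = -1.5 m/s
1–3 s: ½(-7 + -1)(2) = -8 m/s
3–6 s: ½(-1 + 6)(3) = 7.5 m/s
6–10 s: ½(6 + -9)(4) = -6 m/s
10–12 s: ½(-9 + -11)(2) = -20 m/s
Δv = -28 m/s, so v(12) = -9 + (-28) = -37 m/s.

-37 m/s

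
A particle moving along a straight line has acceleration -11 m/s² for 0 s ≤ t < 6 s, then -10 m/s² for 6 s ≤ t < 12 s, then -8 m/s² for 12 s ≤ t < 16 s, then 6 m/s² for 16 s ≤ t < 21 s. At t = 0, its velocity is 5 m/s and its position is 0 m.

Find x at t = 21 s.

-1952 m

On each constant-a segment, Δv = aΔt and Δx = v₀Δt + ½aΔt²; chain segment to segment.
0–6 s: v starts 5 m/s; Δx = 5·6 + ½·-11·6² = -168 m; v ends -61 m/s.
6–12 s: v starts -61 m/s; Δx = -61·6 + ½·-10·6² = -546 m; v ends -121 m/s.
12–16 s: v starts -121 m/s; Δx = -121·4 + ½·-8·4² = -548 m; v ends -153 m/s.
16–21 s: v starts -153 m/s; Δx = -153·5 + ½·6·5² = -690 m; v ends -123 m/s.
x(21) = 0 + Σ Δx = -1952 m.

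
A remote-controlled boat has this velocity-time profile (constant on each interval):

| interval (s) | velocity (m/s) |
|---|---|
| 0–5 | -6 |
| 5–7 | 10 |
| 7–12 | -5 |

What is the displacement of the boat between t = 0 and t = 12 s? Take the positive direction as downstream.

-35 m

Displacement is the signed area under the v-t curve.
0–5 s: -6 × 5 = -30 m
5–7 s: 10 × 2 = 20 m
7–12 s: -5 × 5 = -25 m
Net displacement = -35 m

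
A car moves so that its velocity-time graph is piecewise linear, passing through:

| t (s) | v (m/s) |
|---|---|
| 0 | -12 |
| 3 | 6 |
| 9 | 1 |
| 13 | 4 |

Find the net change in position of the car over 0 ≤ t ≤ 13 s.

Displacement is the signed area under the v-t curve.
0–3 s: ½(-12 + 6)(3) = -9 m
3–9 s: ½(6 + 1)(6) = 21 m
9–13 s: ½(1 + 4)(4) = 10 m
Net displacement = 22 m

22 m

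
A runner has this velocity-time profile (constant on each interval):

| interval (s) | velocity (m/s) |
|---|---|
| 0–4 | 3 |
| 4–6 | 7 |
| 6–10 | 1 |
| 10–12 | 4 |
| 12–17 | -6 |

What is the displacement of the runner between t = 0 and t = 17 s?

8 m

Net displacement equals the area under the velocity-time graph (areas below the axis count negative).
0–4 s: 3 × 4 = 12 m
4–6 s: 7 × 2 = 14 m
6–10 s: 1 × 4 = 4 m
10–12 s: 4 × 2 = 8 m
12–17 s: -6 × 5 = -30 m
Net displacement = 8 m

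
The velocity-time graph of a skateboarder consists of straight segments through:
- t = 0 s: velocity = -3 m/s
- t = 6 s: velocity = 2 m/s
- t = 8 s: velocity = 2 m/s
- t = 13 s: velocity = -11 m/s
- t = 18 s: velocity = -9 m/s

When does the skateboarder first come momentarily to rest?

t = 3.6 s

v changes sign on 0–6 s (from -3 to 2); the graph is linear there, so v = 0 at t = 0 + (3)·(6 − 0)/(2 − -3) = 3.6 s.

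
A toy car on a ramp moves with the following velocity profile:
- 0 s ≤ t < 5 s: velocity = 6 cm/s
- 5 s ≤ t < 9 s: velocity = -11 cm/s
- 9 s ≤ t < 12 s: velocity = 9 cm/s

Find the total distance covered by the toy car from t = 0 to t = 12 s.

Distance (not displacement) is the total path length: add the absolute areas under v-t.
0–5 s: |6| × 5 = 30 cm
5–9 s: |-11| × 4 = 44 cm
9–12 s: |9| × 3 = 27 cm
Total distance = 101 cm

101 cm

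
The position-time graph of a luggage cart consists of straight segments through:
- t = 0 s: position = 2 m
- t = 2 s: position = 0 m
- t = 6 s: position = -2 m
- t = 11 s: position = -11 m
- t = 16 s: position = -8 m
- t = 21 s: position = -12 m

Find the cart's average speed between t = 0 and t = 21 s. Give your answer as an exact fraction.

20/21 m/s

Average speed = (total path length)/(elapsed time); on a piecewise-linear x-t graph the path length is Σ|Δx|.
0–2 s: |Δx| = |0 − 2| = 2 m
2–6 s: |Δx| = |-2 − 0| = 2 m
6–11 s: |Δx| = |-11 − -2| = 9 m
11–16 s: |Δx| = |-8 − -11| = 3 m
16–21 s: |Δx| = |-12 − -8| = 4 m
Total path = 20 m; average speed = 20/21 = 20/21 m/s.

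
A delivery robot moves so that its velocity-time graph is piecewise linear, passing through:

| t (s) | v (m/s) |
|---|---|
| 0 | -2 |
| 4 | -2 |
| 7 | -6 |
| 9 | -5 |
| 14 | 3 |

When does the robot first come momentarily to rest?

v changes sign on 9–14 s (from -5 to 3); the graph is linear there, so v = 0 at t = 9 + (5)·(14 − 9)/(3 − -5) = 12.125 s.

t = 12.125 s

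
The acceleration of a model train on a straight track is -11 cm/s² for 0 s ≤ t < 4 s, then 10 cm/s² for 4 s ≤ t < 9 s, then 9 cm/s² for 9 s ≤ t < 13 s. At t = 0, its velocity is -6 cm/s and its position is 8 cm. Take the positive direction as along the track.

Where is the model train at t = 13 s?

On each constant-a segment, Δv = aΔt and Δx = v₀Δt + ½aΔt²; chain segment to segment.
0–4 s: v starts -6 cm/s; Δx = -6·4 + ½·-11·4² = -112 cm; v ends -50 cm/s.
4–9 s: v starts -50 cm/s; Δx = -50·5 + ½·10·5² = -125 cm; v ends 0 cm/s.
9–13 s: v starts 0 cm/s; Δx = 0·4 + ½·9·4² = 72 cm; v ends 36 cm/s.
x(13) = 8 + Σ Δx = -157 cm.

-157 cm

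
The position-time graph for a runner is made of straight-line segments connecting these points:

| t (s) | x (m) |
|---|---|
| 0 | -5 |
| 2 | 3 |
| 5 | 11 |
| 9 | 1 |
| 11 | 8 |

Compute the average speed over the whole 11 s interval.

3 m/s

Average speed = (total path length)/(elapsed time); on a piecewise-linear x-t graph the path length is Σ|Δx|.
0–2 s: |Δx| = |3 − -5| = 8 m
2–5 s: |Δx| = |11 − 3| = 8 m
5–9 s: |Δx| = |1 − 11| = 10 m
9–11 s: |Δx| = |8 − 1| = 7 m
Total path = 33 m; average speed = 33/11 = 3 m/s.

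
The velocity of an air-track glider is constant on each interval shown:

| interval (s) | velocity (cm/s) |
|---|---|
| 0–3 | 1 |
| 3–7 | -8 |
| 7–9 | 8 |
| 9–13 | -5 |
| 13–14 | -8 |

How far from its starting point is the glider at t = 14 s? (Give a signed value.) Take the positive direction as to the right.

Net displacement equals the area under the velocity-time graph (areas below the axis count negative).
0–3 s: 1 × 3 = 3 cm
3–7 s: -8 × 4 = -32 cm
7–9 s: 8 × 2 = 16 cm
9–13 s: -5 × 4 = -20 cm
13–14 s: -8 × 1 = -8 cm
Net displacement = -41 cm

-41 cm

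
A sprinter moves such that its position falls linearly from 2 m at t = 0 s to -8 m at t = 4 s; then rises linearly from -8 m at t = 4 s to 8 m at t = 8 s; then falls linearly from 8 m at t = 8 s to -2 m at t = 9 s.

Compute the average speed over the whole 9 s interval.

4 m/s

Average speed = (total path length)/(elapsed time); on a piecewise-linear x-t graph the path length is Σ|Δx|.
0–4 s: |Δx| = |-8 − 2| = 10 m
4–8 s: |Δx| = |8 − -8| = 16 m
8–9 s: |Δx| = |-2 − 8| = 10 m
Total path = 36 m; average speed = 36/9 = 4 m/s.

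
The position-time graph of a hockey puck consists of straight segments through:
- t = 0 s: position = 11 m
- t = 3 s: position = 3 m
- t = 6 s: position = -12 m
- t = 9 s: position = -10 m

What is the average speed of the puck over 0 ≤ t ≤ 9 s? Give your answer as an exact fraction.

Average speed = (total path length)/(elapsed time); on a piecewise-linear x-t graph the path length is Σ|Δx|.
0–3 s: |Δx| = |3 − 11| = 8 m
3–6 s: |Δx| = |-12 − 3| = 15 m
6–9 s: |Δx| = |-10 − -12| = 2 m
Total path = 25 m; average speed = 25/9 = 25/9 m/s.

25/9 m/s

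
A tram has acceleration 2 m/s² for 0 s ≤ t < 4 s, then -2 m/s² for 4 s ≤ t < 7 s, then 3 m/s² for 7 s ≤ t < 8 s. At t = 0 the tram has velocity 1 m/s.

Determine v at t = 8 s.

6 m/s

Δv equals the area under the a-t graph; then v = v₀ + Δv.
0–4 s: 2 × 4 = 8 m/s
4–7 s: -2 × 3 = -6 m/s
7–8 s: 3 × 1 = 3 m/s
Δv = 5 m/s, so v(8) = 1 + (5) = 6 m/s.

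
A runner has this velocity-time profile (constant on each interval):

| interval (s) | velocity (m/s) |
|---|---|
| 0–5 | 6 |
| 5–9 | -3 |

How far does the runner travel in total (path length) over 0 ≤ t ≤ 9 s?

42 m

Distance (not displacement) is the total path length: add the absolute areas under v-t.
0–5 s: |6| × 5 = 30 m
5–9 s: |-3| × 4 = 12 m
Total distance = 42 m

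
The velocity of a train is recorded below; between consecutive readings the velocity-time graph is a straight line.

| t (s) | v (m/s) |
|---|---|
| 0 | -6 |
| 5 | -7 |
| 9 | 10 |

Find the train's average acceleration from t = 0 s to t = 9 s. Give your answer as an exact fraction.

Average acceleration = Δv/Δt = (10 − -6)/(9 − 0) = 16/9 m/s².

16/9 m/s²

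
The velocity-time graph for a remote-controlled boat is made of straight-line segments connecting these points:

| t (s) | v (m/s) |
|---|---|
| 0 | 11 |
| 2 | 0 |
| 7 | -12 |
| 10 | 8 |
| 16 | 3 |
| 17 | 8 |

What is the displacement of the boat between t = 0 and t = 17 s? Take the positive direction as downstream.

Displacement is the signed area under the v-t curve.
0–2 s: ½(11 + 0)(2) = 11 m
2–7 s: ½(0 + -12)(5) = -30 m
7–10 s: ½(-12 + 8)(3) = -6 m
10–16 s: ½(8 + 3)(6) = 33 m
16–17 s: ½(3 + 8)(1) = 5.5 m
Net displacement = 13.5 m

13.5 m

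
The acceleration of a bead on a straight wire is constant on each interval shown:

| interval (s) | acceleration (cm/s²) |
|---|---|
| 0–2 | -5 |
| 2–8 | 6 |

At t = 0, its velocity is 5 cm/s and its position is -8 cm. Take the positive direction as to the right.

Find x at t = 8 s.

On each constant-a segment, Δv = aΔt and Δx = v₀Δt + ½aΔt²; chain segment to segment.
0–2 s: v starts 5 cm/s; Δx = 5·2 + ½·-5·2² = 0 cm; v ends -5 cm/s.
2–8 s: v starts -5 cm/s; Δx = -5·6 + ½·6·6² = 78 cm; v ends 31 cm/s.
x(8) = -8 + Σ Δx = 70 cm.

70 cm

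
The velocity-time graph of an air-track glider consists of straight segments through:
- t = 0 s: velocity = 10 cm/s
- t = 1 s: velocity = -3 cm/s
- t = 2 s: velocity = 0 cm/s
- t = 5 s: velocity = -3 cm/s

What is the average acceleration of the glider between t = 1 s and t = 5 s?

0 cm/s²

Average acceleration = Δv/Δt = (-3 − -3)/(5 − 1) = 0 cm/s².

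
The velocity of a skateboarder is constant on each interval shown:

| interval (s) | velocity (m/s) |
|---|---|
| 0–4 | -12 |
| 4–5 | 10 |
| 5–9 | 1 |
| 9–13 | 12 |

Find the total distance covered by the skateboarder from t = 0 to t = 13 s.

110 m

Distance (not displacement) is the total path length: add the absolute areas under v-t.
0–4 s: |-12| × 4 = 48 m
4–5 s: |10| × 1 = 10 m
5–9 s: |1| × 4 = 4 m
9–13 s: |12| × 4 = 48 m
Total distance = 110 m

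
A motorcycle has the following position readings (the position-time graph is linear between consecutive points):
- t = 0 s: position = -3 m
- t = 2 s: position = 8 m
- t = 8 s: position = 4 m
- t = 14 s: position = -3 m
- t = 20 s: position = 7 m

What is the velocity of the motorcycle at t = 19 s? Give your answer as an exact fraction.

5/3 m/s

Velocity is the slope of the x-t graph on 14–20 s: (7 − -3)/(20 − 14) = 5/3 m/s.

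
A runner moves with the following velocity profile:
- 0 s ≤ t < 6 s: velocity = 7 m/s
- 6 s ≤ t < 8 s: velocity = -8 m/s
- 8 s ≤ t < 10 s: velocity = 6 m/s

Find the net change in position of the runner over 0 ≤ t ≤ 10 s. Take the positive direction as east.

Displacement is the signed area under the v-t curve.
0–6 s: 7 × 6 = 42 m
6–8 s: -8 × 2 = -16 m
8–10 s: 6 × 2 = 12 m
Net displacement = 38 m

38 m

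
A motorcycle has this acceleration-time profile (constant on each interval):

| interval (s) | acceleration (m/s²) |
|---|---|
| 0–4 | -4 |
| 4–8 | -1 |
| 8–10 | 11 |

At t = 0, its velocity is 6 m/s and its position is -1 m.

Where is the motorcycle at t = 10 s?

On each constant-a segment, Δv = aΔt and Δx = v₀Δt + ½aΔt²; chain segment to segment.
0–4 s: v starts 6 m/s; Δx = 6·4 + ½·-4·4² = -8 m; v ends -10 m/s.
4–8 s: v starts -10 m/s; Δx = -10·4 + ½·-1·4² = -48 m; v ends -14 m/s.
8–10 s: v starts -14 m/s; Δx = -14·2 + ½·11·2² = -6 m; v ends 8 m/s.
x(10) = -1 + Σ Δx = -63 m.

-63 m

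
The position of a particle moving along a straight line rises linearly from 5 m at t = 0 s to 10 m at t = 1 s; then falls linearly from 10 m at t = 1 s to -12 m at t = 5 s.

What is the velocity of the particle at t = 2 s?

-5.5 m/s

Velocity is the slope of the x-t graph on 1–5 s: (-12 − 10)/(5 − 1) = -5.5 m/s.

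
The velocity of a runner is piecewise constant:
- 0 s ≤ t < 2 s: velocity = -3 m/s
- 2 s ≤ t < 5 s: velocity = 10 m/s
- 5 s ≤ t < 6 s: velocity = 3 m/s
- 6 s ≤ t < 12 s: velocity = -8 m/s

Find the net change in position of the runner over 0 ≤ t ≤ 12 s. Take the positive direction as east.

-21 m

Net displacement equals the area under the velocity-time graph (areas below the axis count negative).
0–2 s: -3 × 2 = -6 m
2–5 s: 10 × 3 = 30 m
5–6 s: 3 × 1 = 3 m
6–12 s: -8 × 6 = -48 m
Net displacement = -21 m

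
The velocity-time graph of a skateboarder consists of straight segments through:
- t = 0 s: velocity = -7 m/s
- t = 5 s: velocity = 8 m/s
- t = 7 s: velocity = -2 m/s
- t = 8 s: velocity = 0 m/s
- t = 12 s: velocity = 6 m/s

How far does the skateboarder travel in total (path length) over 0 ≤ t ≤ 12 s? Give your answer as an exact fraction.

Distance (not displacement) is the total path length: add the absolute areas under v-t.
0–5 s: v = 0 at t = 7/3 s; triangle areas 49/6 + 32/3 = 113/6 m
5–7 s: v = 0 at t = 6.6 s; triangle areas 6.4 + 0.4 = 6.8 m
7–8 s: |½(-2 + 0)(1)| = 1 m
8–12 s: |½(0 + 6)(4)| = 12 m
Total distance = 1159/30 m

1159/30 m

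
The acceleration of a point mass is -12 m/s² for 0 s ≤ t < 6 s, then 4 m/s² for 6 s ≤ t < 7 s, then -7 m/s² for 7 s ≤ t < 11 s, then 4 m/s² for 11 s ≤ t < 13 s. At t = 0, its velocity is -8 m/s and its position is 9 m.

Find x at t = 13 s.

On each constant-a segment, Δv = aΔt and Δx = v₀Δt + ½aΔt²; chain segment to segment.
0–6 s: v starts -8 m/s; Δx = -8·6 + ½·-12·6² = -264 m; v ends -80 m/s.
6–7 s: v starts -80 m/s; Δx = -80·1 + ½·4·1² = -78 m; v ends -76 m/s.
7–11 s: v starts -76 m/s; Δx = -76·4 + ½·-7·4² = -360 m; v ends -104 m/s.
11–13 s: v starts -104 m/s; Δx = -104·2 + ½·4·2² = -200 m; v ends -96 m/s.
x(13) = 9 + Σ Δx = -893 m.

-893 m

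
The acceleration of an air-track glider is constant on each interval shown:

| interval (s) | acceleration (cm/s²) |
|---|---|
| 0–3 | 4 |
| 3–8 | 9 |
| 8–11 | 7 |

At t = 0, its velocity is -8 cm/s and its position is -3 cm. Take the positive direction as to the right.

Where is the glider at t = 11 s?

302 cm

On each constant-a segment, Δv = aΔt and Δx = v₀Δt + ½aΔt²; chain segment to segment.
0–3 s: v starts -8 cm/s; Δx = -8·3 + ½·4·3² = -6 cm; v ends 4 cm/s.
3–8 s: v starts 4 cm/s; Δx = 4·5 + ½·9·5² = 132.5 cm; v ends 49 cm/s.
8–11 s: v starts 49 cm/s; Δx = 49·3 + ½·7·3² = 178.5 cm; v ends 70 cm/s.
x(11) = -3 + Σ Δx = 302 cm.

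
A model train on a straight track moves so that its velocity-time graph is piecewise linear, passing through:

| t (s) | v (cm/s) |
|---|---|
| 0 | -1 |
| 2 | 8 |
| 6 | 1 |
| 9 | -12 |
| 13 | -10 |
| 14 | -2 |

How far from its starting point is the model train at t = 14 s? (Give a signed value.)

Displacement is the signed area under the v-t curve.
0–2 s: ½(-1 + 8)(2) = 7 cm
2–6 s: ½(8 + 1)(4) = 18 cm
6–9 s: ½(1 + -12)(3) = -16.5 cm
9–13 s: ½(-12 + -10)(4) = -44 cm
13–14 s: ½(-10 + -2)(1) = -6 cm
Net displacement = -41.5 cm

-41.5 cm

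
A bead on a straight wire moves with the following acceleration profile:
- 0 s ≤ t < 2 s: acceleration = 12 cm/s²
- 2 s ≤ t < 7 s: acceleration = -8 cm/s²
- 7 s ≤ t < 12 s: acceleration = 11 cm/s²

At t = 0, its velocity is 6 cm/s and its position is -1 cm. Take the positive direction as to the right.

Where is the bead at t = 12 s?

172.5 cm

On each constant-a segment, Δv = aΔt and Δx = v₀Δt + ½aΔt²; chain segment to segment.
0–2 s: v starts 6 cm/s; Δx = 6·2 + ½·12·2² = 36 cm; v ends 30 cm/s.
2–7 s: v starts 30 cm/s; Δx = 30·5 + ½·-8·5² = 50 cm; v ends -10 cm/s.
7–12 s: v starts -10 cm/s; Δx = -10·5 + ½·11·5² = 87.5 cm; v ends 45 cm/s.
x(12) = -1 + Σ Δx = 172.5 cm.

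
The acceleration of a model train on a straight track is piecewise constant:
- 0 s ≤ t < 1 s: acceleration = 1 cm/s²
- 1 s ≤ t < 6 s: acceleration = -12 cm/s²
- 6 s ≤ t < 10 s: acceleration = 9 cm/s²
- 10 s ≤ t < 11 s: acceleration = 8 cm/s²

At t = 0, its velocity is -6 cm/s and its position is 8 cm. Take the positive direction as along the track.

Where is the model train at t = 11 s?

-385.5 cm

On each constant-a segment, Δv = aΔt and Δx = v₀Δt + ½aΔt²; chain segment to segment.
0–1 s: v starts -6 cm/s; Δx = -6·1 + ½·1·1² = -5.5 cm; v ends -5 cm/s.
1–6 s: v starts -5 cm/s; Δx = -5·5 + ½·-12·5² = -175 cm; v ends -65 cm/s.
6–10 s: v starts -65 cm/s; Δx = -65·4 + ½·9·4² = -188 cm; v ends -29 cm/s.
10–11 s: v starts -29 cm/s; Δx = -29·1 + ½·8·1² = -25 cm; v ends -21 cm/s.
x(11) = 8 + Σ Δx = -385.5 cm.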